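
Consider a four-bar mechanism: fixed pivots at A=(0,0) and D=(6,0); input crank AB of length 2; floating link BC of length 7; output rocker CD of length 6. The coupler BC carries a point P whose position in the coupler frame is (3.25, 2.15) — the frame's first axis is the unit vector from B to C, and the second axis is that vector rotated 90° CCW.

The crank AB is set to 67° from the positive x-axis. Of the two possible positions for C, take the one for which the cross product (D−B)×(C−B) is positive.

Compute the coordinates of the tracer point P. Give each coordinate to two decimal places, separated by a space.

A=(0,0), D=(6.00,0)
B = A + 2.00·(cos67°, sin67°) = (0.7815, 1.8410)
|BD| = 5.5338
circle(B,7.00) ∩ circle(D,6.00): a=3.9415, h=5.7849
  candidates: C₊=(6.4230,5.9851) cross=32.012; C₋=(2.5739,-4.9256) cross=-32.012
  mode + wants cross > 0 → take C=(6.4230,5.9851) (cross=32.012)
ex = (C−B)/|BC| = (0.8059,0.5920); ey = (-0.5920,0.8059)
P = B + 3.25·ex + 2.15·ey = (2.1279,5.4978)

2.13 5.50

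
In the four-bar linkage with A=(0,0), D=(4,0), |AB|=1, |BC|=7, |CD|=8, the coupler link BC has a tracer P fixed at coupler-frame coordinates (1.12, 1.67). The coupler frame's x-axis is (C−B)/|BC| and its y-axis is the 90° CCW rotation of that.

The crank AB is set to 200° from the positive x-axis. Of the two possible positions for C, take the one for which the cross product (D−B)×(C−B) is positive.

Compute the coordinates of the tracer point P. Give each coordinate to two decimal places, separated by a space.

-2.53 0.89

A=(0,0), D=(4.00,0)
B = A + 1.00·(cos200°, sin200°) = (-0.9397, -0.3420)
|BD| = 4.9515
circle(B,7.00) ∩ circle(D,8.00): a=0.9611, h=6.9337
  candidates: C₊=(-0.4599,6.6415) cross=34.332; C₋=(0.4980,-7.1928) cross=-34.332
  mode + wants cross > 0 → take C=(-0.4599,6.6415) (cross=34.332)
ex = (C−B)/|BC| = (0.0685,0.9976); ey = (-0.9976,0.0685)
P = B + 1.12·ex + 1.67·ey = (-2.5290,0.8898)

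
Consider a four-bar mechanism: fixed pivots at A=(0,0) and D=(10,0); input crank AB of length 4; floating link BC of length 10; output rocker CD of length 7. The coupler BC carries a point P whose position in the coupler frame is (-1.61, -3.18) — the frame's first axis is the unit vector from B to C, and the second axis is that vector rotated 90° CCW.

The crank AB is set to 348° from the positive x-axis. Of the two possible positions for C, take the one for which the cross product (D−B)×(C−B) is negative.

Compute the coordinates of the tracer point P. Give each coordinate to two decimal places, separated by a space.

0.74 -2.46

A=(0,0), D=(10.00,0)
B = A + 4.00·(cos348°, sin348°) = (3.9126, -0.8316)
|BD| = 6.1440
circle(B,10.00) ∩ circle(D,7.00): a=7.2224, h=6.9164
  candidates: C₊=(10.1323,6.9987) cross=42.494; C₋=(12.0047,-6.7068) cross=-42.494
  mode - wants cross < 0 → take C=(12.0047,-6.7068) (cross=-42.494)
ex = (C−B)/|BC| = (0.8092,-0.5875); ey = (0.5875,0.8092)
P = B + -1.61·ex + -3.18·ey = (0.7415,-2.4590)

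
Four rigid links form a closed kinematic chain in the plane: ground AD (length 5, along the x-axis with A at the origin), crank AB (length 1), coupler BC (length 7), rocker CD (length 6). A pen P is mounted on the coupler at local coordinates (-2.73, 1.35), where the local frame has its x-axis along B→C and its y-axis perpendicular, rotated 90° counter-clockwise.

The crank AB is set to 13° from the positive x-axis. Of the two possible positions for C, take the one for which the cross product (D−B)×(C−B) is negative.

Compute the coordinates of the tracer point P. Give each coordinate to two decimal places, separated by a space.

A=(0,0), D=(5.00,0)
B = A + 1.00·(cos13°, sin13°) = (0.9744, 0.2250)
|BD| = 4.0319
circle(B,7.00) ∩ circle(D,6.00): a=3.6281, h=5.9864
  candidates: C₊=(4.9308,5.9996) cross=24.137; C₋=(4.2628,-5.9545) cross=-24.137
  mode - wants cross < 0 → take C=(4.2628,-5.9545) (cross=-24.137)
ex = (C−B)/|BC| = (0.4698,-0.8828); ey = (0.8828,0.4698)
P = B + -2.73·ex + 1.35·ey = (0.8836,3.2692)

0.88 3.27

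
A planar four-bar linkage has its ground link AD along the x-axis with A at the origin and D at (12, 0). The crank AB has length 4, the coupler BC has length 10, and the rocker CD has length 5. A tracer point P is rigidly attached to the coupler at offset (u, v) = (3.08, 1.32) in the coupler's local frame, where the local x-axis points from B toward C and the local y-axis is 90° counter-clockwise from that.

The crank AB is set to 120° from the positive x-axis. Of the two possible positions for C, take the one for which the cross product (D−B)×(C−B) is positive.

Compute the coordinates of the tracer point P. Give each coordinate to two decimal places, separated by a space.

A=(0,0), D=(12.00,0)
B = A + 4.00·(cos120°, sin120°) = (-2.0000, 3.4641)
|BD| = 14.4222
circle(B,10.00) ∩ circle(D,5.00): a=9.8113, h=1.9337
  candidates: C₊=(7.9885,2.9846) cross=27.888; C₋=(7.0596,-0.7696) cross=-27.888
  mode + wants cross > 0 → take C=(7.9885,2.9846) (cross=27.888)
ex = (C−B)/|BC| = (0.9988,-0.0480); ey = (0.0480,0.9988)
P = B + 3.08·ex + 1.32·ey = (1.1398,4.6349)

1.14 4.63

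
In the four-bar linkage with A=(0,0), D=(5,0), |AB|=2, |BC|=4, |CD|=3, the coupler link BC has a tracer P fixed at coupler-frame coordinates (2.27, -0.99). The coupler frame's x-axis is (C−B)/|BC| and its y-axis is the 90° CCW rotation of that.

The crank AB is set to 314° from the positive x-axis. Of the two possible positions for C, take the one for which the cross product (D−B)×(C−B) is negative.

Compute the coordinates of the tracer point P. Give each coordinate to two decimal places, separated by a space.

A=(0,0), D=(5.00,0)
B = A + 2.00·(cos314°, sin314°) = (1.3893, -1.4387)
|BD| = 3.8868
circle(B,4.00) ∩ circle(D,3.00): a=2.8439, h=2.8129
  candidates: C₊=(2.9900,2.2271) cross=10.933; C₋=(5.0724,-2.9991) cross=-10.933
  mode - wants cross < 0 → take C=(5.0724,-2.9991) (cross=-10.933)
ex = (C−B)/|BC| = (0.9208,-0.3901); ey = (0.3901,0.9208)
P = B + 2.27·ex + -0.99·ey = (3.0932,-3.2358)

3.09 -3.24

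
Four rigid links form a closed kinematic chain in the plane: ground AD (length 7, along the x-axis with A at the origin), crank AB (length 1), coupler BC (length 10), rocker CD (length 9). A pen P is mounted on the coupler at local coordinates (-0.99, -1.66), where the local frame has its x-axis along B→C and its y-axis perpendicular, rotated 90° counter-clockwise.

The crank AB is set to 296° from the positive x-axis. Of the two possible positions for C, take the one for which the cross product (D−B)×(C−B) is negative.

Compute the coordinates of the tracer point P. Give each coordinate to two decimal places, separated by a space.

A=(0,0), D=(7.00,0)
B = A + 1.00·(cos296°, sin296°) = (0.4384, -0.8988)
|BD| = 6.6229
circle(B,10.00) ∩ circle(D,9.00): a=4.7459, h=8.8021
  candidates: C₊=(3.9458,8.4659) cross=58.295; C₋=(6.3349,-8.9754) cross=-58.295
  mode - wants cross < 0 → take C=(6.3349,-8.9754) (cross=-58.295)
ex = (C−B)/|BC| = (0.5896,-0.8077); ey = (0.8077,0.5896)
P = B + -0.99·ex + -1.66·ey = (-1.4861,-1.0780)

-1.49 -1.08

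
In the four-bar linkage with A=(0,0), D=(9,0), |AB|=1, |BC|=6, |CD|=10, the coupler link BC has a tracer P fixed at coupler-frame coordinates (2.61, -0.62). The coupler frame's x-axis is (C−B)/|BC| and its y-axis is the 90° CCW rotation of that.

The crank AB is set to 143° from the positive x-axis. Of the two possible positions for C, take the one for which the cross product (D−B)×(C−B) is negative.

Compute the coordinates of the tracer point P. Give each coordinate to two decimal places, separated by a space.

A=(0,0), D=(9.00,0)
B = A + 1.00·(cos143°, sin143°) = (-0.7986, 0.6018)
|BD| = 9.8171
circle(B,6.00) ∩ circle(D,10.00): a=1.6489, h=5.7690
  candidates: C₊=(1.2008,6.2589) cross=56.635; C₋=(0.4935,-5.2574) cross=-56.635
  mode - wants cross < 0 → take C=(0.4935,-5.2574) (cross=-56.635)
ex = (C−B)/|BC| = (0.2154,-0.9765); ey = (0.9765,0.2154)
P = B + 2.61·ex + -0.62·ey = (-0.8420,-2.0805)

-0.84 -2.08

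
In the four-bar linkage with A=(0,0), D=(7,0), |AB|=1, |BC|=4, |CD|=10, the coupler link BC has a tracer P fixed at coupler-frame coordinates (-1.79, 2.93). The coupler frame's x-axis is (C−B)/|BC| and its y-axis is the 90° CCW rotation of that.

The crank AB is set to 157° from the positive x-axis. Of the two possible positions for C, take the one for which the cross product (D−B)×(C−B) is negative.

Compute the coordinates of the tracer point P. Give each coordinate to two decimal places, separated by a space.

2.47 0.94

A=(0,0), D=(7.00,0)
B = A + 1.00·(cos157°, sin157°) = (-0.9205, 0.3907)
|BD| = 7.9301
circle(B,4.00) ∩ circle(D,10.00): a=-1.3312, h=3.7720
  candidates: C₊=(-2.0642,4.2237) cross=29.912; C₋=(-2.4359,-3.3111) cross=-29.912
  mode - wants cross < 0 → take C=(-2.4359,-3.3111) (cross=-29.912)
ex = (C−B)/|BC| = (-0.3789,-0.9255); ey = (0.9255,-0.3789)
P = B + -1.79·ex + 2.93·ey = (2.4692,0.9373)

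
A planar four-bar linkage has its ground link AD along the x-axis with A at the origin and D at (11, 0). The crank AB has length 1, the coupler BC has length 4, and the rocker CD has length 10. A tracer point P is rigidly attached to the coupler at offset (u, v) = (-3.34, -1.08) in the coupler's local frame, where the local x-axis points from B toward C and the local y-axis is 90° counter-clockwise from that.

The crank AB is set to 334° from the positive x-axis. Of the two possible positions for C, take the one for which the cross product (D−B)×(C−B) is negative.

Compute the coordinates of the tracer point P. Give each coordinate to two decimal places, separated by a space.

A=(0,0), D=(11.00,0)
B = A + 1.00·(cos334°, sin334°) = (0.8988, -0.4384)
|BD| = 10.1107
circle(B,4.00) ∩ circle(D,10.00): a=0.9013, h=3.8971
  candidates: C₊=(1.6303,3.4942) cross=39.403; C₋=(1.9683,-4.2928) cross=-39.403
  mode - wants cross < 0 → take C=(1.9683,-4.2928) (cross=-39.403)
ex = (C−B)/|BC| = (0.2674,-0.9636); ey = (0.9636,0.2674)
P = B + -3.34·ex + -1.08·ey = (-1.0349,2.4913)

-1.03 2.49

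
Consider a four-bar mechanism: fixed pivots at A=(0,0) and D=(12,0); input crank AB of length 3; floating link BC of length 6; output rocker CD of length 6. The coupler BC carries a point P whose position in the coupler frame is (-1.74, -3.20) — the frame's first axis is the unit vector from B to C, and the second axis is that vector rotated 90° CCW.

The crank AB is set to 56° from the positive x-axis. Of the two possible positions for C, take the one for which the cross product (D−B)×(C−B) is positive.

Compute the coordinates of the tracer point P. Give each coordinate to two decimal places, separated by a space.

0.78 -1.04

A=(0,0), D=(12.00,0)
B = A + 3.00·(cos56°, sin56°) = (1.6776, 2.4871)
|BD| = 10.6178
circle(B,6.00) ∩ circle(D,6.00): a=5.3089, h=2.7956
  candidates: C₊=(7.4936,3.9614) cross=29.683; C₋=(6.1839,-1.4743) cross=-29.683
  mode + wants cross > 0 → take C=(7.4936,3.9614) (cross=29.683)
ex = (C−B)/|BC| = (0.9693,0.2457); ey = (-0.2457,0.9693)
P = B + -1.74·ex + -3.20·ey = (0.7772,-1.0423)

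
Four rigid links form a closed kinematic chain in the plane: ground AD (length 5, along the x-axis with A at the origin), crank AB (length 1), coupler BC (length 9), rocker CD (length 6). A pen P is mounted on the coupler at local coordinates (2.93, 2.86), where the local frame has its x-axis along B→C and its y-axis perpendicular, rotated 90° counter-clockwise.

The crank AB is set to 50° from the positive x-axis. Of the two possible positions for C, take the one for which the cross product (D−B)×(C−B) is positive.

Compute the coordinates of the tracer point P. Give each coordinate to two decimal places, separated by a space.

A=(0,0), D=(5.00,0)
B = A + 1.00·(cos50°, sin50°) = (0.6428, 0.7660)
|BD| = 4.4240
circle(B,9.00) ∩ circle(D,6.00): a=7.2979, h=5.2670
  candidates: C₊=(8.7424,4.6898) cross=23.301; C₋=(6.9184,-5.6850) cross=-23.301
  mode + wants cross > 0 → take C=(8.7424,4.6898) (cross=23.301)
ex = (C−B)/|BC| = (0.9000,0.4360); ey = (-0.4360,0.9000)
P = B + 2.93·ex + 2.86·ey = (2.0328,4.6173)

2.03 4.62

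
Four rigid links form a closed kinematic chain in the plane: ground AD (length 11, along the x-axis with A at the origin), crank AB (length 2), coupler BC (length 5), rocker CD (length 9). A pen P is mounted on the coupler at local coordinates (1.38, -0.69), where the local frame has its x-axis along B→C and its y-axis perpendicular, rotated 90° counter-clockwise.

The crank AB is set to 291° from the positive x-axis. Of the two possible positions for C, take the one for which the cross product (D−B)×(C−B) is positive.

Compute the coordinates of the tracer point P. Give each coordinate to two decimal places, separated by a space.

1.84 -0.81

A=(0,0), D=(11.00,0)
B = A + 2.00·(cos291°, sin291°) = (0.7167, -1.8672)
|BD| = 10.4514
circle(B,5.00) ∩ circle(D,9.00): a=2.5466, h=4.3029
  candidates: C₊=(2.4537,2.8214) cross=44.971; C₋=(3.9911,-5.6458) cross=-44.971
  mode + wants cross > 0 → take C=(2.4537,2.8214) (cross=44.971)
ex = (C−B)/|BC| = (0.3474,0.9377); ey = (-0.9377,0.3474)
P = B + 1.38·ex + -0.69·ey = (1.8432,-0.8128)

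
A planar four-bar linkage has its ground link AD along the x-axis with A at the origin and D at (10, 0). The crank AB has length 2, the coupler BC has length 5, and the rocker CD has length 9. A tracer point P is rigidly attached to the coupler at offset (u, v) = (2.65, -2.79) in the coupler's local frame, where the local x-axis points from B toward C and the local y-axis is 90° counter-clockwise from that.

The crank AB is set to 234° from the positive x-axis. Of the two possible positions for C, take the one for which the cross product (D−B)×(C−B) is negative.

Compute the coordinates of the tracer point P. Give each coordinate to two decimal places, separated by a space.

A=(0,0), D=(10.00,0)
B = A + 2.00·(cos234°, sin234°) = (-1.1756, -1.6180)
|BD| = 11.2921
circle(B,5.00) ∩ circle(D,9.00): a=3.1664, h=3.8696
  candidates: C₊=(1.4037,2.6653) cross=43.696; C₋=(2.5127,-4.9940) cross=-43.696
  mode - wants cross < 0 → take C=(2.5127,-4.9940) (cross=-43.696)
ex = (C−B)/|BC| = (0.7376,-0.6752); ey = (0.6752,0.7376)
P = B + 2.65·ex + -2.79·ey = (-1.1046,-5.4653)

-1.10 -5.47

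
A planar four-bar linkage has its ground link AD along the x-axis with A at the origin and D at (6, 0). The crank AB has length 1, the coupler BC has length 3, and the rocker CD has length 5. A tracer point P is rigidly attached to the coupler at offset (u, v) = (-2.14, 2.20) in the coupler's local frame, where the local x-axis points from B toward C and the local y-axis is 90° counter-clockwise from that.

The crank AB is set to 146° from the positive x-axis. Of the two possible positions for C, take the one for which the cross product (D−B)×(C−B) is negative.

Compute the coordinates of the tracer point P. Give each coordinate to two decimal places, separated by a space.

-0.74 3.63

A=(0,0), D=(6.00,0)
B = A + 1.00·(cos146°, sin146°) = (-0.8290, 0.5592)
|BD| = 6.8519
circle(B,3.00) ∩ circle(D,5.00): a=2.2584, h=1.9748
  candidates: C₊=(1.5830,2.3431) cross=13.531; C₋=(1.2607,-1.5933) cross=-13.531
  mode - wants cross < 0 → take C=(1.2607,-1.5933) (cross=-13.531)
ex = (C−B)/|BC| = (0.6966,-0.7175); ey = (0.7175,0.6966)
P = B + -2.14·ex + 2.20·ey = (-0.7412,3.6271)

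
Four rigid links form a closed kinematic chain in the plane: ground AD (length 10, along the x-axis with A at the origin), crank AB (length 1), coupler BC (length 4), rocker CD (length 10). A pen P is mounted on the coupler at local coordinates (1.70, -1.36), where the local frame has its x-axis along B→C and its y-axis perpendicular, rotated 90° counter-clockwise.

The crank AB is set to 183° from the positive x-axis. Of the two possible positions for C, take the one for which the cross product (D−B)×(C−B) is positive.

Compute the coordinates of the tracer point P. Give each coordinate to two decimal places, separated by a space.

A=(0,0), D=(10.00,0)
B = A + 1.00·(cos183°, sin183°) = (-0.9986, -0.0523)
|BD| = 10.9988
circle(B,4.00) ∩ circle(D,10.00): a=1.6808, h=3.6297
  candidates: C₊=(0.6648,3.5854) cross=39.923; C₋=(0.6994,-3.6740) cross=-39.923
  mode + wants cross > 0 → take C=(0.6648,3.5854) (cross=39.923)
ex = (C−B)/|BC| = (0.4159,0.9094); ey = (-0.9094,0.4159)
P = B + 1.70·ex + -1.36·ey = (0.9452,0.9281)

0.95 0.93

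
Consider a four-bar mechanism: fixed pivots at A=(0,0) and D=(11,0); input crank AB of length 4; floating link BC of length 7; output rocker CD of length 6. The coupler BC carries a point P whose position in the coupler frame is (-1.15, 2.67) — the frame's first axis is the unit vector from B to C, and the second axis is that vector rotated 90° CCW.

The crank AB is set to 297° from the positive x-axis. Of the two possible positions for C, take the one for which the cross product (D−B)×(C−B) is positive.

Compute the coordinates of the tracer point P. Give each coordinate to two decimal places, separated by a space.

-1.06 -3.14

A=(0,0), D=(11.00,0)
B = A + 4.00·(cos297°, sin297°) = (1.8160, -3.5640)
|BD| = 9.8513
circle(B,7.00) ∩ circle(D,6.00): a=5.5855, h=4.2193
  candidates: C₊=(5.4966,2.3902) cross=41.566; C₋=(8.5496,-5.4768) cross=-41.566
  mode + wants cross > 0 → take C=(5.4966,2.3902) (cross=41.566)
ex = (C−B)/|BC| = (0.5258,0.8506); ey = (-0.8506,0.5258)
P = B + -1.15·ex + 2.67·ey = (-1.0598,-3.1383)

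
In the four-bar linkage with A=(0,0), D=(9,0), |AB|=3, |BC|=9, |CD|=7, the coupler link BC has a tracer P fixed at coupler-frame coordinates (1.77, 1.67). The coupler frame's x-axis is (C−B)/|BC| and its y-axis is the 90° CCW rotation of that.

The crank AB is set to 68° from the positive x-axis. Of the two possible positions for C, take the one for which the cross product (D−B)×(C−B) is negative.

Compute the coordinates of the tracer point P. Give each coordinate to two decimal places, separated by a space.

3.36 1.81

A=(0,0), D=(9.00,0)
B = A + 3.00·(cos68°, sin68°) = (1.1238, 2.7816)
|BD| = 8.3529
circle(B,9.00) ∩ circle(D,7.00): a=6.0920, h=6.6248
  candidates: C₊=(9.0742,6.9996) cross=55.336; C₋=(4.6620,-5.4938) cross=-55.336
  mode - wants cross < 0 → take C=(4.6620,-5.4938) (cross=-55.336)
ex = (C−B)/|BC| = (0.3931,-0.9195); ey = (0.9195,0.3931)
P = B + 1.77·ex + 1.67·ey = (3.3552,1.8106)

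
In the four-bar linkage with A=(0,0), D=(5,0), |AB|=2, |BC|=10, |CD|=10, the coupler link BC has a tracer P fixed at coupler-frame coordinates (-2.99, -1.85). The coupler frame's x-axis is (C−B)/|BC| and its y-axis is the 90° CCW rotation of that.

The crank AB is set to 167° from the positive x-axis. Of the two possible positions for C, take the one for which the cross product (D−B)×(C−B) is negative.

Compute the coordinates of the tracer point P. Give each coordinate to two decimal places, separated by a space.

A=(0,0), D=(5.00,0)
B = A + 2.00·(cos167°, sin167°) = (-1.9487, 0.4499)
|BD| = 6.9633
circle(B,10.00) ∩ circle(D,10.00): a=3.4816, h=9.3743
  candidates: C₊=(2.1313,9.5797) cross=65.276; C₋=(0.9199,-9.1298) cross=-65.276
  mode - wants cross < 0 → take C=(0.9199,-9.1298) (cross=-65.276)
ex = (C−B)/|BC| = (0.2869,-0.9580); ey = (0.9580,0.2869)
P = B + -2.99·ex + -1.85·ey = (-4.5787,2.7835)

-4.58 2.78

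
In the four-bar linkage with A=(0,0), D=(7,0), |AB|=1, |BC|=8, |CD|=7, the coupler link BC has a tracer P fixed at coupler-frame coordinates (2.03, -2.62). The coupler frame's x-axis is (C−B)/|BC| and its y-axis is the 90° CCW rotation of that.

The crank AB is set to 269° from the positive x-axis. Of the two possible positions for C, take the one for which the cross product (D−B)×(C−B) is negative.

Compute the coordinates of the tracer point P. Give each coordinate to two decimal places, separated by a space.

A=(0,0), D=(7.00,0)
B = A + 1.00·(cos269°, sin269°) = (-0.0175, -0.9998)
|BD| = 7.0883
circle(B,8.00) ∩ circle(D,7.00): a=4.6022, h=6.5437
  candidates: C₊=(3.6158,6.1276) cross=46.384; C₋=(5.4618,-6.8289) cross=-46.384
  mode - wants cross < 0 → take C=(5.4618,-6.8289) (cross=-46.384)
ex = (C−B)/|BC| = (0.6849,-0.7286); ey = (0.7286,0.6849)
P = B + 2.03·ex + -2.62·ey = (-0.5361,-4.2734)

-0.54 -4.27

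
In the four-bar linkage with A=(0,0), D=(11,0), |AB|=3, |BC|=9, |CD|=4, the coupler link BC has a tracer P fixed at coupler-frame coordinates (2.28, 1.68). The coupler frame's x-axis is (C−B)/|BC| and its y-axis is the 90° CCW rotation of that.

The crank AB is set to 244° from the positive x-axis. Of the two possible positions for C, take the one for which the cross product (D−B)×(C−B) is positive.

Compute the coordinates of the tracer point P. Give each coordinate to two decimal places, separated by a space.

0.18 -0.29

A=(0,0), D=(11.00,0)
B = A + 3.00·(cos244°, sin244°) = (-1.3151, -2.6964)
|BD| = 12.6068
circle(B,9.00) ∩ circle(D,4.00): a=8.8814, h=1.4564
  candidates: C₊=(7.0493,0.6258) cross=18.360; C₋=(7.6722,-2.2195) cross=-18.360
  mode + wants cross > 0 → take C=(7.0493,0.6258) (cross=18.360)
ex = (C−B)/|BC| = (0.9294,0.3691); ey = (-0.3691,0.9294)
P = B + 2.28·ex + 1.68·ey = (0.1837,-0.2934)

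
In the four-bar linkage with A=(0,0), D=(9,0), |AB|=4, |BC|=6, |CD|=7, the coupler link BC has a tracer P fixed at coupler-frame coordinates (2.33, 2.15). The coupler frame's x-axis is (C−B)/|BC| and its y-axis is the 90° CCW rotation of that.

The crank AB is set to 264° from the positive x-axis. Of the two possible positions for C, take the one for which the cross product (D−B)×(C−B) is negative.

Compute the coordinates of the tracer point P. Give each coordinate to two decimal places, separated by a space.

A=(0,0), D=(9.00,0)
B = A + 4.00·(cos264°, sin264°) = (-0.4181, -3.9781)
|BD| = 10.2238
circle(B,6.00) ∩ circle(D,7.00): a=4.4761, h=3.9955
  candidates: C₊=(2.1506,1.4442) cross=40.850; C₋=(5.2599,-5.9171) cross=-40.850
  mode - wants cross < 0 → take C=(5.2599,-5.9171) (cross=-40.850)
ex = (C−B)/|BC| = (0.9463,-0.3232); ey = (0.3232,0.9463)
P = B + 2.33·ex + 2.15·ey = (2.4817,-2.6964)

2.48 -2.70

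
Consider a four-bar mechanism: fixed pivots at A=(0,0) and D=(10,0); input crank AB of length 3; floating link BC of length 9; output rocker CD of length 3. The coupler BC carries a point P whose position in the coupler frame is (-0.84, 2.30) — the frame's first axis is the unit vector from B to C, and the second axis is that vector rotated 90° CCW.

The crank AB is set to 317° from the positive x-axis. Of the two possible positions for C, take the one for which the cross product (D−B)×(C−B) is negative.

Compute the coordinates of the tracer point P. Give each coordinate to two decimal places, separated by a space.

A=(0,0), D=(10.00,0)
B = A + 3.00·(cos317°, sin317°) = (2.1941, -2.0460)
|BD| = 8.0696
circle(B,9.00) ∩ circle(D,3.00): a=8.4960, h=2.9695
  candidates: C₊=(9.6595,2.9806) cross=23.963; C₋=(11.1653,-2.7644) cross=-23.963
  mode - wants cross < 0 → take C=(11.1653,-2.7644) (cross=-23.963)
ex = (C−B)/|BC| = (0.9968,-0.0798); ey = (0.0798,0.9968)
P = B + -0.84·ex + 2.30·ey = (1.5403,0.3137)

1.54 0.31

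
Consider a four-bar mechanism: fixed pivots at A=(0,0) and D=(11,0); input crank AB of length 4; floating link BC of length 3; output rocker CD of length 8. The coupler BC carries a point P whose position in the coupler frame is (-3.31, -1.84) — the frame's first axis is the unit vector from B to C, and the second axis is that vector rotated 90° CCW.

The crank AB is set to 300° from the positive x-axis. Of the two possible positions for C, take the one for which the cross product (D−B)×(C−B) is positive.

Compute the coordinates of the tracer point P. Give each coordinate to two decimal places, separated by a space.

A=(0,0), D=(11.00,0)
B = A + 4.00·(cos300°, sin300°) = (2.0000, -3.4641)
|BD| = 9.6437
circle(B,3.00) ∩ circle(D,8.00): a=1.9702, h=2.2624
  candidates: C₊=(3.0260,-0.6450) cross=21.817; C₋=(4.6514,-4.8677) cross=-21.817
  mode + wants cross > 0 → take C=(3.0260,-0.6450) (cross=21.817)
ex = (C−B)/|BC| = (0.3420,0.9397); ey = (-0.9397,0.3420)
P = B + -3.31·ex + -1.84·ey = (2.5970,-7.2038)

2.60 -7.20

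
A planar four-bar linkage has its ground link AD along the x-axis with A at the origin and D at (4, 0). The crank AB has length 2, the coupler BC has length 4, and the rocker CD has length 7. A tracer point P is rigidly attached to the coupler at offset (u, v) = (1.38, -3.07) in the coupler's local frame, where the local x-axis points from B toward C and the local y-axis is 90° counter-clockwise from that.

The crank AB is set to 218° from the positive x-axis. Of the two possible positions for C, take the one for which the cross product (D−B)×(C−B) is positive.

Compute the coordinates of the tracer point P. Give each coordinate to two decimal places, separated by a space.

A=(0,0), D=(4.00,0)
B = A + 2.00·(cos218°, sin218°) = (-1.5760, -1.2313)
|BD| = 5.7104
circle(B,4.00) ∩ circle(D,7.00): a=-0.0343, h=3.9999
  candidates: C₊=(-2.4720,2.6670) cross=22.841; C₋=(-0.7470,-5.1445) cross=-22.841
  mode + wants cross > 0 → take C=(-2.4720,2.6670) (cross=22.841)
ex = (C−B)/|BC| = (-0.2240,0.9746); ey = (-0.9746,-0.2240)
P = B + 1.38·ex + -3.07·ey = (1.1069,0.8013)

1.11 0.80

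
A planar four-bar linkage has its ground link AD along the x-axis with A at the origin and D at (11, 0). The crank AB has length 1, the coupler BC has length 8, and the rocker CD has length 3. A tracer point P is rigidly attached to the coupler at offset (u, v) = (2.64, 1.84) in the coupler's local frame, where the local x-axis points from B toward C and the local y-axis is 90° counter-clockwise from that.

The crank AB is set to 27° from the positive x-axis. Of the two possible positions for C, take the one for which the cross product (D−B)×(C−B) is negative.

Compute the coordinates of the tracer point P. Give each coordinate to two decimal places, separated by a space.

A=(0,0), D=(11.00,0)
B = A + 1.00·(cos27°, sin27°) = (0.8910, 0.4540)
|BD| = 10.1192
circle(B,8.00) ∩ circle(D,3.00): a=7.7772, h=1.8749
  candidates: C₊=(8.7445,1.9781) cross=18.972; C₋=(8.5763,-1.7679) cross=-18.972
  mode - wants cross < 0 → take C=(8.5763,-1.7679) (cross=-18.972)
ex = (C−B)/|BC| = (0.9607,-0.2777); ey = (0.2777,0.9607)
P = B + 2.64·ex + 1.84·ey = (3.9382,1.4884)

3.94 1.49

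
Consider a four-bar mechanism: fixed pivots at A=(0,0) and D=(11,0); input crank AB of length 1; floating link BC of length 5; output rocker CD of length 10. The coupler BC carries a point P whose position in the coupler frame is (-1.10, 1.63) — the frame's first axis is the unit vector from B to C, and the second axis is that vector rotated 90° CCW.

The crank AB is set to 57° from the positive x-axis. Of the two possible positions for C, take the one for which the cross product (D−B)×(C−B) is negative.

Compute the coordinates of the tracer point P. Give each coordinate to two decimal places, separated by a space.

1.84 2.32

A=(0,0), D=(11.00,0)
B = A + 1.00·(cos57°, sin57°) = (0.5446, 0.8387)
|BD| = 10.4889
circle(B,5.00) ∩ circle(D,10.00): a=1.6693, h=4.7131
  candidates: C₊=(2.5854,5.4032) cross=49.436; C₋=(1.8317,-3.9928) cross=-49.436
  mode - wants cross < 0 → take C=(1.8317,-3.9928) (cross=-49.436)
ex = (C−B)/|BC| = (0.2574,-0.9663); ey = (0.9663,0.2574)
P = B + -1.10·ex + 1.63·ey = (1.8366,2.3212)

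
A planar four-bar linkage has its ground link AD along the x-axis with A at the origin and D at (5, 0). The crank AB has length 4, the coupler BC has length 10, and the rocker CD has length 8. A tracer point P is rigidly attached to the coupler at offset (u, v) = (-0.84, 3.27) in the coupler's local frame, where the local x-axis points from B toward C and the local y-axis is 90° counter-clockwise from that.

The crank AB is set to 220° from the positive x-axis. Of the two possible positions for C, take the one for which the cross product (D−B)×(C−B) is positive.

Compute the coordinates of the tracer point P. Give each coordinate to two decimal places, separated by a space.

A=(0,0), D=(5.00,0)
B = A + 4.00·(cos220°, sin220°) = (-3.0642, -2.5712)
|BD| = 8.4641
circle(B,10.00) ∩ circle(D,8.00): a=6.3587, h=7.7180
  candidates: C₊=(0.6496,6.7137) cross=65.326; C₋=(5.3385,-7.9928) cross=-65.326
  mode + wants cross > 0 → take C=(0.6496,6.7137) (cross=65.326)
ex = (C−B)/|BC| = (0.3714,0.9285); ey = (-0.9285,0.3714)
P = B + -0.84·ex + 3.27·ey = (-6.4123,-2.1367)

-6.41 -2.14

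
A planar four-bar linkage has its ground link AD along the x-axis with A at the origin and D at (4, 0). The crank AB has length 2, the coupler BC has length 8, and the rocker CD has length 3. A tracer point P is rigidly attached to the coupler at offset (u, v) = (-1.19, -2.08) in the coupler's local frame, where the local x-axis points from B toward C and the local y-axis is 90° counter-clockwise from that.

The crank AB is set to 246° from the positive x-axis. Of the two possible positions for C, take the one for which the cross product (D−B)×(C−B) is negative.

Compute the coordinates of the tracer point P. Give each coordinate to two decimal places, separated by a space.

-1.53 -4.11

A=(0,0), D=(4.00,0)
B = A + 2.00·(cos246°, sin246°) = (-0.8135, -1.8271)
|BD| = 5.1486
circle(B,8.00) ∩ circle(D,3.00): a=7.9156, h=1.1592
  candidates: C₊=(6.1755,2.0657) cross=5.968; C₋=(6.9983,-0.1018) cross=-5.968
  mode - wants cross < 0 → take C=(6.9983,-0.1018) (cross=-5.968)
ex = (C−B)/|BC| = (0.9765,0.2157); ey = (-0.2157,0.9765)
P = B + -1.19·ex + -2.08·ey = (-1.5269,-4.1148)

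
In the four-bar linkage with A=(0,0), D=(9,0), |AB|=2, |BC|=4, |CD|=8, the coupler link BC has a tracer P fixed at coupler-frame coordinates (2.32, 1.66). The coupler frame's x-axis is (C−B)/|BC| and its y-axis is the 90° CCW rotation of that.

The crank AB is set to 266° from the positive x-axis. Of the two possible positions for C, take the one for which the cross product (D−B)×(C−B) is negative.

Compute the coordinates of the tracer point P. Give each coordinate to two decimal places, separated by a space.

2.67 -2.50

A=(0,0), D=(9.00,0)
B = A + 2.00·(cos266°, sin266°) = (-0.1395, -1.9951)
|BD| = 9.3547
circle(B,4.00) ∩ circle(D,8.00): a=2.1118, h=3.3971
  candidates: C₊=(1.1992,1.7742) cross=31.779; C₋=(2.6482,-4.8637) cross=-31.779
  mode - wants cross < 0 → take C=(2.6482,-4.8637) (cross=-31.779)
ex = (C−B)/|BC| = (0.6969,-0.7171); ey = (0.7171,0.6969)
P = B + 2.32·ex + 1.66·ey = (2.6678,-2.5020)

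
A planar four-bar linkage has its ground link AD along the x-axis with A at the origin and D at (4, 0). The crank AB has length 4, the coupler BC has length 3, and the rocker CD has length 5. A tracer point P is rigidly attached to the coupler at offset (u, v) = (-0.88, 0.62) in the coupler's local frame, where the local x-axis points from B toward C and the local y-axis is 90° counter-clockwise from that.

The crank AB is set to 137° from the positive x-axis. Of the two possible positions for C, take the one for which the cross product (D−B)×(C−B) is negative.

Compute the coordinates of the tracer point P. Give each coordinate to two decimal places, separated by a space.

A=(0,0), D=(4.00,0)
B = A + 4.00·(cos137°, sin137°) = (-2.9254, 2.7280)
|BD| = 7.4433
circle(B,3.00) ∩ circle(D,5.00): a=2.6469, h=1.4121
  candidates: C₊=(0.0548,3.0717) cross=10.511; C₋=(-0.9802,0.4441) cross=-10.511
  mode - wants cross < 0 → take C=(-0.9802,0.4441) (cross=-10.511)
ex = (C−B)/|BC| = (0.6484,-0.7613); ey = (0.7613,0.6484)
P = B + -0.88·ex + 0.62·ey = (-3.0240,3.7999)

-3.02 3.80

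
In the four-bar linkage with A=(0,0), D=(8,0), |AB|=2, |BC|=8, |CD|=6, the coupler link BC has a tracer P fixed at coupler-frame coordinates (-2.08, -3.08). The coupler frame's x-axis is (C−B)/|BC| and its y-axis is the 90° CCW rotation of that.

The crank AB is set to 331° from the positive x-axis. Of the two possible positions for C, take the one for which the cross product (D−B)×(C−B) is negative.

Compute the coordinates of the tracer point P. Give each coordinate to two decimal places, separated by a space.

-1.80 -2.06

A=(0,0), D=(8.00,0)
B = A + 2.00·(cos331°, sin331°) = (1.7492, -0.9696)
|BD| = 6.3255
circle(B,8.00) ∩ circle(D,6.00): a=5.3760, h=5.9244
  candidates: C₊=(6.1536,5.7088) cross=37.475; C₋=(7.9699,-5.9999) cross=-37.475
  mode - wants cross < 0 → take C=(7.9699,-5.9999) (cross=-37.475)
ex = (C−B)/|BC| = (0.7776,-0.6288); ey = (0.6288,0.7776)
P = B + -2.08·ex + -3.08·ey = (-1.8048,-2.0567)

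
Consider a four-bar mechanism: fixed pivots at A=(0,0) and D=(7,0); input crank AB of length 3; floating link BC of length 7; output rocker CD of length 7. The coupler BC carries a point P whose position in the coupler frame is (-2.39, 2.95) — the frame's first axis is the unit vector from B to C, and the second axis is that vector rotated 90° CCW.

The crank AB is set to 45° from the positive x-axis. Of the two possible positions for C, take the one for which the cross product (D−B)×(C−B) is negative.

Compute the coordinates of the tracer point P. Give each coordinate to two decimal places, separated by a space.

5.12 4.45

A=(0,0), D=(7.00,0)
B = A + 3.00·(cos45°, sin45°) = (2.1213, 2.1213)
|BD| = 5.3199
circle(B,7.00) ∩ circle(D,7.00): a=2.6600, h=6.4749
  candidates: C₊=(7.1425,6.9985) cross=34.446; C₋=(1.9788,-4.8772) cross=-34.446
  mode - wants cross < 0 → take C=(1.9788,-4.8772) (cross=-34.446)
ex = (C−B)/|BC| = (-0.0204,-0.9998); ey = (0.9998,-0.0204)
P = B + -2.39·ex + 2.95·ey = (5.1194,4.4508)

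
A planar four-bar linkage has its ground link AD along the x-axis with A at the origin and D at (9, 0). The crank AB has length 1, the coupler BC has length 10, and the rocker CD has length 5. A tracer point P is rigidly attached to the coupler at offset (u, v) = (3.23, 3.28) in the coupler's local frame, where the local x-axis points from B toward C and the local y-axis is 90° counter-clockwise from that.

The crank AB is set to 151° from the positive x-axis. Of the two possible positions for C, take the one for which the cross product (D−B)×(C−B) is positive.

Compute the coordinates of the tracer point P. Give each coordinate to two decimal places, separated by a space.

0.57 4.86

A=(0,0), D=(9.00,0)
B = A + 1.00·(cos151°, sin151°) = (-0.8746, 0.4848)
|BD| = 9.8865
circle(B,10.00) ∩ circle(D,5.00): a=8.7363, h=4.8659
  candidates: C₊=(8.0898,4.9165) cross=48.107; C₋=(7.6126,-4.8036) cross=-48.107
  mode + wants cross > 0 → take C=(8.0898,4.9165) (cross=48.107)
ex = (C−B)/|BC| = (0.8964,0.4432); ey = (-0.4432,0.8964)
P = B + 3.23·ex + 3.28·ey = (0.5673,4.8566)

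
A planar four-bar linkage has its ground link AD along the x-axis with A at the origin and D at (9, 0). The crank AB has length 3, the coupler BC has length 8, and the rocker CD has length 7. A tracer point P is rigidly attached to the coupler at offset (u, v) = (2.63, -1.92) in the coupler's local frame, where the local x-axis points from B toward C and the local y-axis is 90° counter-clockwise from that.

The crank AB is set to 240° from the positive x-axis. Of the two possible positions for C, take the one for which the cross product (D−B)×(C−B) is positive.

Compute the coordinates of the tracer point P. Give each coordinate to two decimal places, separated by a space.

A=(0,0), D=(9.00,0)
B = A + 3.00·(cos240°, sin240°) = (-1.5000, -2.5981)
|BD| = 10.8167
circle(B,8.00) ∩ circle(D,7.00): a=6.1017, h=5.1739
  candidates: C₊=(3.1803,3.8899) cross=55.964; C₋=(5.6658,-6.1549) cross=-55.964
  mode + wants cross > 0 → take C=(3.1803,3.8899) (cross=55.964)
ex = (C−B)/|BC| = (0.5850,0.8110); ey = (-0.8110,0.5850)
P = B + 2.63·ex + -1.92·ey = (1.5958,-1.5884)

1.60 -1.59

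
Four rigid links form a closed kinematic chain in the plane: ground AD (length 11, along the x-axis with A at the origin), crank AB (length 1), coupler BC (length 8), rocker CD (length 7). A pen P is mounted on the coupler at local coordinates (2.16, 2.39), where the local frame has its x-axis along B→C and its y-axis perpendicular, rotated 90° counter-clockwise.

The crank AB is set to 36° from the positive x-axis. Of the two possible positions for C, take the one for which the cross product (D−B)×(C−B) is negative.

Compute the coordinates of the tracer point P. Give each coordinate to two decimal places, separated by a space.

A=(0,0), D=(11.00,0)
B = A + 1.00·(cos36°, sin36°) = (0.8090, 0.5878)
|BD| = 10.2079
circle(B,8.00) ∩ circle(D,7.00): a=5.8387, h=5.4690
  candidates: C₊=(6.9529,5.7115) cross=55.827; C₋=(6.3231,-5.2083) cross=-55.827
  mode - wants cross < 0 → take C=(6.3231,-5.2083) (cross=-55.827)
ex = (C−B)/|BC| = (0.6893,-0.7245); ey = (0.7245,0.6893)
P = B + 2.16·ex + 2.39·ey = (4.0294,0.6702)

4.03 0.67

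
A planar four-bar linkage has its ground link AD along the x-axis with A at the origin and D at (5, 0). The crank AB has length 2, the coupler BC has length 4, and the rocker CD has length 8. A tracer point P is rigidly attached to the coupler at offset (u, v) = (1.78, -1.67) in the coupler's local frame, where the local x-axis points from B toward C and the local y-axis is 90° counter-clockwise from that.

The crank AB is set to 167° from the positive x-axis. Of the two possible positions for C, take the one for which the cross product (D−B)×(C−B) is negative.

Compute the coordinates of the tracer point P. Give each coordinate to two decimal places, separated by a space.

A=(0,0), D=(5.00,0)
B = A + 2.00·(cos167°, sin167°) = (-1.9487, 0.4499)
|BD| = 6.9633
circle(B,4.00) ∩ circle(D,8.00): a=0.0350, h=3.9998
  candidates: C₊=(-1.6554,4.4391) cross=27.852; C₋=(-2.1722,-3.5438) cross=-27.852
  mode - wants cross < 0 → take C=(-2.1722,-3.5438) (cross=-27.852)
ex = (C−B)/|BC| = (-0.0559,-0.9984); ey = (0.9984,-0.0559)
P = B + 1.78·ex + -1.67·ey = (-3.7156,-1.2340)

-3.72 -1.23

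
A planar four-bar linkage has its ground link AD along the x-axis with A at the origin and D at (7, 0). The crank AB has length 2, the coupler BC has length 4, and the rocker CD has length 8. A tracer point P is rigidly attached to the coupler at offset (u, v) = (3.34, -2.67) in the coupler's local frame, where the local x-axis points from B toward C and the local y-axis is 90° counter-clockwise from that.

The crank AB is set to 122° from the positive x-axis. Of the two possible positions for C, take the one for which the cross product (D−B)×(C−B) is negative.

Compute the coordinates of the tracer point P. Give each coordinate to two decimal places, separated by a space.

A=(0,0), D=(7.00,0)
B = A + 2.00·(cos122°, sin122°) = (-1.0598, 1.6961)
|BD| = 8.2364
circle(B,4.00) ∩ circle(D,8.00): a=1.2043, h=3.8144
  candidates: C₊=(0.9041,5.1808) cross=31.417; C₋=(-0.6669,-2.2846) cross=-31.417
  mode - wants cross < 0 → take C=(-0.6669,-2.2846) (cross=-31.417)
ex = (C−B)/|BC| = (0.0982,-0.9952); ey = (0.9952,0.0982)
P = B + 3.34·ex + -2.67·ey = (-3.3888,-1.8901)

-3.39 -1.89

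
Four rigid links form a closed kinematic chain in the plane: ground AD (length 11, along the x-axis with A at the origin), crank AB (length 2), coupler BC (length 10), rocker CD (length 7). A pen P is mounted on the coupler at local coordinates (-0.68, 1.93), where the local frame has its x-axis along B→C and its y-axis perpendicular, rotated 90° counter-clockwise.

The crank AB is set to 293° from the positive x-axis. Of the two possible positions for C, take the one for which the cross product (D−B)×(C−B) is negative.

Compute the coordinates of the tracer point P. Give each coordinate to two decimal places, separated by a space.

A=(0,0), D=(11.00,0)
B = A + 2.00·(cos293°, sin293°) = (0.7815, -1.8410)
|BD| = 10.3831
circle(B,10.00) ∩ circle(D,7.00): a=7.6475, h=6.4433
  candidates: C₊=(7.1653,5.8562) cross=66.901; C₋=(9.4502,-6.8263) cross=-66.901
  mode - wants cross < 0 → take C=(9.4502,-6.8263) (cross=-66.901)
ex = (C−B)/|BC| = (0.8669,-0.4985); ey = (0.4985,0.8669)
P = B + -0.68·ex + 1.93·ey = (1.1541,0.1711)

1.15 0.17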